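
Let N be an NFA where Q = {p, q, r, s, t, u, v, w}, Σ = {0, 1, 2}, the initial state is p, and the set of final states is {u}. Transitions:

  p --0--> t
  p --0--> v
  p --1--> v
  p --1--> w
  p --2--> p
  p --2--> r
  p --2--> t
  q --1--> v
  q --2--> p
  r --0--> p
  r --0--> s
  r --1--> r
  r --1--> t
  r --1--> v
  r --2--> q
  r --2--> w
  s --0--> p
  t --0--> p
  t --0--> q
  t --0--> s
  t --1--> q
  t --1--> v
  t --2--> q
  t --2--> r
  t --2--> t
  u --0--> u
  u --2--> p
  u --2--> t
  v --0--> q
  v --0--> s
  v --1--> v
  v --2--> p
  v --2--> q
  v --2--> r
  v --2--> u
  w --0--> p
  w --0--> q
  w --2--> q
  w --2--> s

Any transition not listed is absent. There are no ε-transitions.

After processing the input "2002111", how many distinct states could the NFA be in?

Start in {p}.
Read '2': {p} → {p, r, t}.
Read '0': {p, r, t} → {p, q, s, t, v}.
Read '0': {p, q, s, t, v} → {p, q, s, t, v}.
Read '2': {p, q, s, t, v} → {p, q, r, t, u}.
Read '1': {p, q, r, t, u} → {q, r, t, v, w}.
Read '1': {q, r, t, v, w} → {q, r, t, v}.
Read '1': {q, r, t, v} → {q, r, t, v}.
That set has 4 states.

4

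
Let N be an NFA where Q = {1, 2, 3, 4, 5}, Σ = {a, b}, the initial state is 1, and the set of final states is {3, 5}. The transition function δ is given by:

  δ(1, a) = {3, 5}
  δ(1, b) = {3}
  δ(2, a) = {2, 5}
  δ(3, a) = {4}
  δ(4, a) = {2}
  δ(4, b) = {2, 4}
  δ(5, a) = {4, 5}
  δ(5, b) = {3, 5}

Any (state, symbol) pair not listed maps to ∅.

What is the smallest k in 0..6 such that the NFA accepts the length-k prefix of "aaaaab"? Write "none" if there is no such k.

Start in {1}.
Read 'a': {1} → {3, 5}.
None of the earlier sets intersect F, but {3, 5} does.

1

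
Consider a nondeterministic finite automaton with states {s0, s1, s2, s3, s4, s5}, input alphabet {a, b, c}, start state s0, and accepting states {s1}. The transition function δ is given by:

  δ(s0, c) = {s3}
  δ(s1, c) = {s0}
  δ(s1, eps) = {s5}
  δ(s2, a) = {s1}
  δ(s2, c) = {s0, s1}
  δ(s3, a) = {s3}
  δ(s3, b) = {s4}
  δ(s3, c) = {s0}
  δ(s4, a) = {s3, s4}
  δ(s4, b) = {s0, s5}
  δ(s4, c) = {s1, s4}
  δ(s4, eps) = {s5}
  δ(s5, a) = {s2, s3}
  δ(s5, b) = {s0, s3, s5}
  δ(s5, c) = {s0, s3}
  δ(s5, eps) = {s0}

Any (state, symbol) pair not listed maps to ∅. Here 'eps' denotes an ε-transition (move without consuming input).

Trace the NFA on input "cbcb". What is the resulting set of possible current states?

Start in {s0}.
Read 'c': {s0} → {s3}.
Read 'b': {s3} → {s0, s4, s5}.
Read 'c': {s0, s4, s5} → {s0, s1, s3, s4, s5}.
Read 'b': {s0, s1, s3, s4, s5} → {s0, s3, s4, s5}.

{s0, s3, s4, s5}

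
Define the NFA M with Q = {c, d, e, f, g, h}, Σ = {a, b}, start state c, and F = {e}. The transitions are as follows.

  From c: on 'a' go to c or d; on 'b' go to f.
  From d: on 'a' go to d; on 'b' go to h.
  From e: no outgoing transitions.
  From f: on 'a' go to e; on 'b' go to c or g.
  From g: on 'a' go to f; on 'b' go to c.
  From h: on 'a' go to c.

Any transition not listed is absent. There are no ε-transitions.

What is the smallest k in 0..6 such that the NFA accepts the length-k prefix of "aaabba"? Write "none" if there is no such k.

Start in {c}.
Read 'a': c→{c, d}; now {c, d}.
Read 'a': c→{c, d}, d→{d}; now {c, d}.
Read 'a': c→{c, d}, d→{d}; now {c, d}.
Read 'b': c→{f}, d→{h}; now {f, h}.
Read 'b': f→{c, g}, h→∅; now {c, g}.
Read 'a': c→{c, d}, g→{f}; now {c, d, f}.
No reachable set along the way intersects F.

none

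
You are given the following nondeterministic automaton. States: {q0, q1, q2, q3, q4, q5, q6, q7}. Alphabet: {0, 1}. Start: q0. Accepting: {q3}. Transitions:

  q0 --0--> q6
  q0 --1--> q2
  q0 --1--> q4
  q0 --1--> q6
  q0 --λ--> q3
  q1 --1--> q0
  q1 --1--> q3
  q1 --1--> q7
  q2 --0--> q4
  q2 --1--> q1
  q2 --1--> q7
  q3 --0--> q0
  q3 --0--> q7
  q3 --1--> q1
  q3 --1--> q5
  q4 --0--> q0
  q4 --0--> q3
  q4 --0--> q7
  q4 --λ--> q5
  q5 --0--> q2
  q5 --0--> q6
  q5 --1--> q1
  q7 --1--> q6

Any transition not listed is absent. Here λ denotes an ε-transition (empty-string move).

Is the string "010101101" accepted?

No

Start: ε-closure({q0}) = {q0, q3}.
Read '0': q0→{q6}, q3→{q0, q7}; union {q0, q6, q7}; ε-closure = {q0, q3, q6, q7}.
Read '1': q0→{q2, q4, q6}, q3→{q1, q5}, q6→∅, q7→{q6}; now {q1, q2, q4, q5, q6}.
Read '0': q1→∅, q2→{q4}, q4→{q0, q3, q7}, q5→{q2, q6}, q6→∅; union {q0, q2, q3, q4, q6, q7}; ε-closure = {q0, q2, q3, q4, q5, q6, q7}.
Read '1': q0→{q2, q4, q6}, q2→{q1, q7}, q3→{q1, q5}, q4→∅, q5→{q1}, q6→∅, q7→{q6}; now {q1, q2, q4, q5, q6, q7}.
Read '0': q1→∅, q2→{q4}, q4→{q0, q3, q7}, q5→{q2, q6}, q6→∅, q7→∅; union {q0, q2, q3, q4, q6, q7}; ε-closure = {q0, q2, q3, q4, q5, q6, q7}.
Read '1': q0→{q2, q4, q6}, q2→{q1, q7}, q3→{q1, q5}, q4→∅, q5→{q1}, q6→∅, q7→{q6}; now {q1, q2, q4, q5, q6, q7}.
Read '1': q1→{q0, q3, q7}, q2→{q1, q7}, q4→∅, q5→{q1}, q6→∅, q7→{q6}; now {q0, q1, q3, q6, q7}.
Read '0': q0→{q6}, q1→∅, q3→{q0, q7}, q6→∅, q7→∅; union {q0, q6, q7}; ε-closure = {q0, q3, q6, q7}.
Read '1': q0→{q2, q4, q6}, q3→{q1, q5}, q6→∅, q7→{q6}; now {q1, q2, q4, q5, q6}.
The final set {q1, q2, q4, q5, q6} contains no accepting state.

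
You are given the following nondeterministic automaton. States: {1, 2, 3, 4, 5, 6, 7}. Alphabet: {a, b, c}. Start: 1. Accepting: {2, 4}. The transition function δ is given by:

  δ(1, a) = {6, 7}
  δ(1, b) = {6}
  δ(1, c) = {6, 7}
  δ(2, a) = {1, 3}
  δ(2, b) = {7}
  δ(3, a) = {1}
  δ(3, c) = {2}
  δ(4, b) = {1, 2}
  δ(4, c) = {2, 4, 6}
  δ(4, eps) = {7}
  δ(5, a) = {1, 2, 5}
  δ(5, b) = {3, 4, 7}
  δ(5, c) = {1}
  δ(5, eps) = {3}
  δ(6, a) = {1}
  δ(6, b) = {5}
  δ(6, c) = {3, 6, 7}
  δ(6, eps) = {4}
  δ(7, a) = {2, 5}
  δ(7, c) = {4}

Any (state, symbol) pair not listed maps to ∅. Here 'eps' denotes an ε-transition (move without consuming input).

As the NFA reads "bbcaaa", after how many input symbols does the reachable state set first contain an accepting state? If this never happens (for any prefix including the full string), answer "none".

1

Start in {1}.
Read 'b': 1→{6}; union {6}; ε-closure = {4, 6, 7}.
None of the earlier sets intersect F, but {4, 6, 7} does.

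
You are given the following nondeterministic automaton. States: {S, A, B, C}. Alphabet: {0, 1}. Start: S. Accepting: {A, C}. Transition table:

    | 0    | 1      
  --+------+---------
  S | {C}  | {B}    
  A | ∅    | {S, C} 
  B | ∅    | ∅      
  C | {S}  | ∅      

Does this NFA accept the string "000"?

Yes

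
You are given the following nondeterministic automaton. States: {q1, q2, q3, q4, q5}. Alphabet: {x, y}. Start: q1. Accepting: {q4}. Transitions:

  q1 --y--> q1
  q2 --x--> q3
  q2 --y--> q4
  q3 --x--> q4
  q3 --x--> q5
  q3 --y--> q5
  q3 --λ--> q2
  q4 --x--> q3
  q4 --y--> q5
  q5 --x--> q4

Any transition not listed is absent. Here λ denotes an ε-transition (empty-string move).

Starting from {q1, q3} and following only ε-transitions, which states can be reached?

Begin with {q1, q3}.
ε-move q3 → q2; add q2.

{q1, q2, q3}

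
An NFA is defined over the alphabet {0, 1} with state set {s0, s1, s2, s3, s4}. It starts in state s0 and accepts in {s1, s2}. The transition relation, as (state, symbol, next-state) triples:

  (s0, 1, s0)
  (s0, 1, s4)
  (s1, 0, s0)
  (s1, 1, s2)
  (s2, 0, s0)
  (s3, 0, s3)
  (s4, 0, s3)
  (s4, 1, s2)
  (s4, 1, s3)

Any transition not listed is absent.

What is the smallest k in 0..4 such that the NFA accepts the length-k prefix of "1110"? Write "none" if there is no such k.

2

Start in {s0}.
Read '1': s0→{s0, s4}; now {s0, s4}.
Read '1': s0→{s0, s4}, s4→{s2, s3}; now {s0, s2, s3, s4}.
None of the earlier sets intersect F, but {s0, s2, s3, s4} does.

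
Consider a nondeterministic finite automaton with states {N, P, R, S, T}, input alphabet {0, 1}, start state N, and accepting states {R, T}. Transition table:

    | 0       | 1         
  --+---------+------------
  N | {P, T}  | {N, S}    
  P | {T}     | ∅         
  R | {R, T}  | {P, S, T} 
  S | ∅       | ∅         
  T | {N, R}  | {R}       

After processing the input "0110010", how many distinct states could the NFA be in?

4

Start in {N}.
Read '0': {N} → {P, T}.
Read '1': {P, T} → {R}.
Read '1': {R} → {P, S, T}.
Read '0': {P, S, T} → {N, R, T}.
Read '0': {N, R, T} → {N, P, R, T}.
Read '1': {N, P, R, T} → {N, P, R, S, T}.
Read '0': {N, P, R, S, T} → {N, P, R, T}.
That set has 4 states.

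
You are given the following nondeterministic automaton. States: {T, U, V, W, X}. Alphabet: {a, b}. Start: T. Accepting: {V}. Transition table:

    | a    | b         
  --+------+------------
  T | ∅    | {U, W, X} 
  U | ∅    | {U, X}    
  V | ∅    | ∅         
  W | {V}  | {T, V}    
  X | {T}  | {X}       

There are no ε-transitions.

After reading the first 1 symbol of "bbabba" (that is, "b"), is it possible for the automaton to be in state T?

No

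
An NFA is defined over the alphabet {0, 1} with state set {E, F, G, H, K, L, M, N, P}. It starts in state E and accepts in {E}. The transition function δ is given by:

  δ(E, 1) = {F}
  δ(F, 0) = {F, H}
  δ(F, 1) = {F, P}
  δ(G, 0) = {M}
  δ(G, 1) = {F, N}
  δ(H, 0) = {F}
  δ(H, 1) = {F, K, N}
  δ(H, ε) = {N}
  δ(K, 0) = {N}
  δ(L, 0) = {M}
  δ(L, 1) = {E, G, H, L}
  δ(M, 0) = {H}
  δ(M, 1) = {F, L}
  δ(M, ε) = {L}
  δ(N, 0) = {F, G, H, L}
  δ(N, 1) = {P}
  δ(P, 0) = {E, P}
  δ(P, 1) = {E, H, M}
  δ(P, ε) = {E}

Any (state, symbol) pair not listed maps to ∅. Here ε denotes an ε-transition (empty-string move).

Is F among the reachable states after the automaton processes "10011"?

Yes

Start in {E}.
Read '1': E→{F}; now {F}.
Read '0': F→{F, H}; union {F, H}; ε-closure = {F, H, N}.
Read '0': F→{F, H}, H→{F}, N→{F, G, H, L}; union {F, G, H, L}; ε-closure = {F, G, H, L, N}.
Read '1': F→{F, P}, G→{F, N}, H→{F, K, N}, L→{E, G, H, L}, N→{P}; now {E, F, G, H, K, L, N, P}.
Read '1': E→{F}, F→{F, P}, G→{F, N}, H→{F, K, N}, K→∅, L→{E, G, H, L}, N→{P}, P→{E, H, M}; now {E, F, G, H, K, L, M, N, P}.
State F is in {E, F, G, H, K, L, M, N, P}.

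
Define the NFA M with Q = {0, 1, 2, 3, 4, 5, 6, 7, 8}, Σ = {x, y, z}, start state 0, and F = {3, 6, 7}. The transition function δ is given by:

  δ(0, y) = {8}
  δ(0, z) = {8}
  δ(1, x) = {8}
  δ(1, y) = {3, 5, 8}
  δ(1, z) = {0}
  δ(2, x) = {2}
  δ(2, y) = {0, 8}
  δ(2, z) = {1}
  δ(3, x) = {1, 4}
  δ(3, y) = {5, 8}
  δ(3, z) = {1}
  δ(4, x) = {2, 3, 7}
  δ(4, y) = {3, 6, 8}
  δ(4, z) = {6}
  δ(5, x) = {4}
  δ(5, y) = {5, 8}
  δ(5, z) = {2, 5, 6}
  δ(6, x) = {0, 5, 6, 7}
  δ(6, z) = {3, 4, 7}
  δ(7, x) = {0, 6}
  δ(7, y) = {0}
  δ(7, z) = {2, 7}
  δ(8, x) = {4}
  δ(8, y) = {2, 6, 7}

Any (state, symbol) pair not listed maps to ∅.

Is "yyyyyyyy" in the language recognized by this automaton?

Start in {0}.
Read 'y': 0→{8}; now {8}.
Read 'y': 8→{2, 6, 7}; now {2, 6, 7}.
Read 'y': 2→{0, 8}, 6→∅, 7→{0}; now {0, 8}.
Read 'y': 0→{8}, 8→{2, 6, 7}; now {2, 6, 7, 8}.
Read 'y': 2→{0, 8}, 6→∅, 7→{0}, 8→{2, 6, 7}; now {0, 2, 6, 7, 8}.
Read 'y': 0→{8}, 2→{0, 8}, 6→∅, 7→{0}, 8→{2, 6, 7}; now {0, 2, 6, 7, 8}.
Read 'y': 0→{8}, 2→{0, 8}, 6→∅, 7→{0}, 8→{2, 6, 7}; now {0, 2, 6, 7, 8}.
Read 'y': 0→{8}, 2→{0, 8}, 6→∅, 7→{0}, 8→{2, 6, 7}; now {0, 2, 6, 7, 8}.
The final set {0, 2, 6, 7, 8} contains the accepting states 6, 7.

Yes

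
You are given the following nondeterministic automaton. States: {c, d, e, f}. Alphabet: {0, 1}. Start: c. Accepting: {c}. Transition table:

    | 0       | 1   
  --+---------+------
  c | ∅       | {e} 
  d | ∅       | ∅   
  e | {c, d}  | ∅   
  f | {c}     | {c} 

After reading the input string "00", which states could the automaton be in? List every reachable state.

Start in {c}.
Read '0': c→∅; now ∅.
The set is empty and remains empty for the remaining 1 symbol.

∅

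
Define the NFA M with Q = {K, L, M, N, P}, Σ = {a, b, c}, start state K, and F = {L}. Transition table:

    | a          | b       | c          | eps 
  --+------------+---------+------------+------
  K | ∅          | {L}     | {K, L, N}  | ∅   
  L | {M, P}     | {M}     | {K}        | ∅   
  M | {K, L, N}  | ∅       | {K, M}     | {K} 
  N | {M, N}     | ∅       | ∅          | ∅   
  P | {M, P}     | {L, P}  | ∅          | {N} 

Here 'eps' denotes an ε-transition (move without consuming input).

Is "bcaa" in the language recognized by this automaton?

Start in {K}.
Read 'b': {K} → {L}.
Read 'c': {L} → {K}.
Read 'a': {K} → ∅.
The set is empty and remains empty for the remaining 1 symbol.
The final set ∅ contains no accepting state.

No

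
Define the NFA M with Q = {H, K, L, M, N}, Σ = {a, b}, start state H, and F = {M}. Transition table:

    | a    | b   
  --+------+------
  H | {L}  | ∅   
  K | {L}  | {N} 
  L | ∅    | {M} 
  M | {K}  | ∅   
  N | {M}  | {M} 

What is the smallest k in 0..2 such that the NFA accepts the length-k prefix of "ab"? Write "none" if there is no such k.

Start in {H}.
Read 'a': H→{L}; now {L}.
Read 'b': L→{M}; now {M}.
None of the earlier sets intersect F, but {M} does.

2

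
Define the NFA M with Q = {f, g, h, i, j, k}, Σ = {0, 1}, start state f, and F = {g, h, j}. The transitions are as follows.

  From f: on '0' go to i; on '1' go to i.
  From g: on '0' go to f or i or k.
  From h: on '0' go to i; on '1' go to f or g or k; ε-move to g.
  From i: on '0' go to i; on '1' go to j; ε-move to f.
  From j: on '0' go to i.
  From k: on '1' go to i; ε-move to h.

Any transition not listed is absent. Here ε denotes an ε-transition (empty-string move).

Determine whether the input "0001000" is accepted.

No

Start in {f}.
Read '0': {f} → {f, i}.
Read '0': {f, i} → {f, i}.
Read '0': {f, i} → {f, i}.
Read '1': {f, i} → {f, i, j}.
Read '0': {f, i, j} → {f, i}.
Read '0': {f, i} → {f, i}.
Read '0': {f, i} → {f, i}.
The final set {f, i} contains no accepting state.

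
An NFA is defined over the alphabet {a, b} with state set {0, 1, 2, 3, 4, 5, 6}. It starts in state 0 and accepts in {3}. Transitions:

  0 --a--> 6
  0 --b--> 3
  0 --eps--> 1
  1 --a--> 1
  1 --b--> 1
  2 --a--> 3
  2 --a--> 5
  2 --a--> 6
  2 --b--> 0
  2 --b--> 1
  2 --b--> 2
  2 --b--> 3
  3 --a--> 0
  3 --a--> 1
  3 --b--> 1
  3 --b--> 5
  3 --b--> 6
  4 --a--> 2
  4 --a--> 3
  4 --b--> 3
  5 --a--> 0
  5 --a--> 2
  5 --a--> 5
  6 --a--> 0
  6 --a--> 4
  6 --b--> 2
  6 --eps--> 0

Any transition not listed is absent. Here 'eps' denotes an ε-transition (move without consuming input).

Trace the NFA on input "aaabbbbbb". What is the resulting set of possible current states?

Start: ε-closure({0}) = {0, 1}.
Read 'a': {0, 1} → {0, 1, 6}.
Read 'a': {0, 1, 6} → {0, 1, 4, 6}.
Read 'a': {0, 1, 4, 6} → {0, 1, 2, 3, 4, 6}.
Read 'b': {0, 1, 2, 3, 4, 6} → {0, 1, 2, 3, 5, 6}.
Read 'b': {0, 1, 2, 3, 5, 6} → {0, 1, 2, 3, 5, 6}.
Read 'b': {0, 1, 2, 3, 5, 6} → {0, 1, 2, 3, 5, 6}.
Read 'b': {0, 1, 2, 3, 5, 6} → {0, 1, 2, 3, 5, 6}.
Read 'b': {0, 1, 2, 3, 5, 6} → {0, 1, 2, 3, 5, 6}.
Read 'b': {0, 1, 2, 3, 5, 6} → {0, 1, 2, 3, 5, 6}.

{0, 1, 2, 3, 5, 6}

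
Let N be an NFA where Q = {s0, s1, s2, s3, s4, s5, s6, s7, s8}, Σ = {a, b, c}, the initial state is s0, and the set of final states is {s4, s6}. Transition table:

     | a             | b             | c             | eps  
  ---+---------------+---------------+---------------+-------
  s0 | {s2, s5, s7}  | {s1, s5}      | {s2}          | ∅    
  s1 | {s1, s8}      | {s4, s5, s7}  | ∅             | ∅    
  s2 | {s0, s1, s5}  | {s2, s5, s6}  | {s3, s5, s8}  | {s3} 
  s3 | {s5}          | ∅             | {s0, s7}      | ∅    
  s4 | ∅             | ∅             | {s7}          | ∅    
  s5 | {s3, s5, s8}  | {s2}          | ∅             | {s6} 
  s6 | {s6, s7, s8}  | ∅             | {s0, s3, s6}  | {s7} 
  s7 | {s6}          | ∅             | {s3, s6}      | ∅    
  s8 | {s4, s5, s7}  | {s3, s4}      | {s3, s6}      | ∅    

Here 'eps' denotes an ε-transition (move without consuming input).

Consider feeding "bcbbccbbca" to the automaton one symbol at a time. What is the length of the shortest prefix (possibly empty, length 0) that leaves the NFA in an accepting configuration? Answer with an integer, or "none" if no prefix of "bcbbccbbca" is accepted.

1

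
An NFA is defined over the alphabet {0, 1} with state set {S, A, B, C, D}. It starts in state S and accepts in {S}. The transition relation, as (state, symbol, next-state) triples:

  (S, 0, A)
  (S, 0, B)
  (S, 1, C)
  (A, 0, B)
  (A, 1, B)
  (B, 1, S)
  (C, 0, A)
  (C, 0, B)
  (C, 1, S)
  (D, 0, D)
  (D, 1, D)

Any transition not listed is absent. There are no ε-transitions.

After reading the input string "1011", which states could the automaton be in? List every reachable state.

Start in {S}.
Read '1': {S} → {C}.
Read '0': {C} → {A, B}.
Read '1': {A, B} → {S, B}.
Read '1': {S, B} → {S, C}.

{S, C}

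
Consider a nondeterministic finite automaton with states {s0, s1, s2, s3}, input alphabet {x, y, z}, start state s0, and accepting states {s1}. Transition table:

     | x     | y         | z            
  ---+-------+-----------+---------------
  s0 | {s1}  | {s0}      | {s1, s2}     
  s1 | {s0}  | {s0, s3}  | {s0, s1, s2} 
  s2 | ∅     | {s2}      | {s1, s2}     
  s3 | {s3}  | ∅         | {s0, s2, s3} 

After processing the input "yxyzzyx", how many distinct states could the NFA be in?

Start in {s0}.
Read 'y': {s0} → {s0}.
Read 'x': {s0} → {s1}.
Read 'y': {s1} → {s0, s3}.
Read 'z': {s0, s3} → {s0, s1, s2, s3}.
Read 'z': {s0, s1, s2, s3} → {s0, s1, s2, s3}.
Read 'y': {s0, s1, s2, s3} → {s0, s2, s3}.
Read 'x': {s0, s2, s3} → {s1, s3}.
That set has 2 states.

2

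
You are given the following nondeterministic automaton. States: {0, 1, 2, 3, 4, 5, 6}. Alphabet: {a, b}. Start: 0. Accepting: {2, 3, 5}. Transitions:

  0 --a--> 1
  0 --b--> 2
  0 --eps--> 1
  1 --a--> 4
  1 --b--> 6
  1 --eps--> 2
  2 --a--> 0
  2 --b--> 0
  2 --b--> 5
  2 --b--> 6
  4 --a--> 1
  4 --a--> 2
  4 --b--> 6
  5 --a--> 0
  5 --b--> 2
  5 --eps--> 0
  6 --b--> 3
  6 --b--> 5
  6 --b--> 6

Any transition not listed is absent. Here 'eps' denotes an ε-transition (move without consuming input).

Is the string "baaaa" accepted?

Yes

Start: ε-closure({0}) = {0, 1, 2}.
Read 'b': 0→{2}, 1→{6}, 2→{0, 5, 6}; union {0, 2, 5, 6}; ε-closure = {0, 1, 2, 5, 6}.
Read 'a': 0→{1}, 1→{4}, 2→{0}, 5→{0}, 6→∅; union {0, 1, 4}; ε-closure = {0, 1, 2, 4}.
Read 'a': 0→{1}, 1→{4}, 2→{0}, 4→{1, 2}; now {0, 1, 2, 4}.
Read 'a': 0→{1}, 1→{4}, 2→{0}, 4→{1, 2}; now {0, 1, 2, 4}.
Read 'a': 0→{1}, 1→{4}, 2→{0}, 4→{1, 2}; now {0, 1, 2, 4}.
The final set {0, 1, 2, 4} contains the accepting state 2.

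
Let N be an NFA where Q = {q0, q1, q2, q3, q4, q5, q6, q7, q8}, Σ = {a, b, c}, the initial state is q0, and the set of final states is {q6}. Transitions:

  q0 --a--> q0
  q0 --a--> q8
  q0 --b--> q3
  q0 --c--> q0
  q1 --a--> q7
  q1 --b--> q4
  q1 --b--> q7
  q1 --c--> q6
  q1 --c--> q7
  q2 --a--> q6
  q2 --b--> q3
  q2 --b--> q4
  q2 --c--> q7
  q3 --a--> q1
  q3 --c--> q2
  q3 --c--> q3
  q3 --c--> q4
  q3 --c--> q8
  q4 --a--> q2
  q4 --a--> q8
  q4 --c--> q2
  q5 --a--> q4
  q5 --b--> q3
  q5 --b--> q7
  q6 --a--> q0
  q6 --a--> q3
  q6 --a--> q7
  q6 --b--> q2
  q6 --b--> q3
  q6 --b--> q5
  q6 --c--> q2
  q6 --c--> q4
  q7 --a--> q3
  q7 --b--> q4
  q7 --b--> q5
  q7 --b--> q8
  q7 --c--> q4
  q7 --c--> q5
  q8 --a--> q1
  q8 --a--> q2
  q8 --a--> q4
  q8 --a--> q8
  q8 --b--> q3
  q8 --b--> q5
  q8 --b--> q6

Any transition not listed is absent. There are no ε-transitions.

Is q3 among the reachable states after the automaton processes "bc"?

Start in {q0}.
Read 'b': q0→{q3}; now {q3}.
Read 'c': q3→{q2, q3, q4, q8}; now {q2, q3, q4, q8}.
State q3 is in {q2, q3, q4, q8}.

Yes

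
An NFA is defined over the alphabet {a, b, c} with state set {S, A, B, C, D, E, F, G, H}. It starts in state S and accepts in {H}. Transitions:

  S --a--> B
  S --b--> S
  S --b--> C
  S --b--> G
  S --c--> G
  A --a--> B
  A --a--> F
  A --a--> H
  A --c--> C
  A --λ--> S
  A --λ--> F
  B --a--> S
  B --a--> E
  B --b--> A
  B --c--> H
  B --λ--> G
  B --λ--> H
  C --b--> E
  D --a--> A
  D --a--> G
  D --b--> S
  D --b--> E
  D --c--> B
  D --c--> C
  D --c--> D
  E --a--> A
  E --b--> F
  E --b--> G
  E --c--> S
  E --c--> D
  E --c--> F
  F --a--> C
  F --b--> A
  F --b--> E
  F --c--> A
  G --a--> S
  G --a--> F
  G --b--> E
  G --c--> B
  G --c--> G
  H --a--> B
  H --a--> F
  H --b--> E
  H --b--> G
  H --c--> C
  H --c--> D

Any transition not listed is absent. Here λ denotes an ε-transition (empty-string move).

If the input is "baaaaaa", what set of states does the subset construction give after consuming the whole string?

{S, A, B, C, E, F, G, H}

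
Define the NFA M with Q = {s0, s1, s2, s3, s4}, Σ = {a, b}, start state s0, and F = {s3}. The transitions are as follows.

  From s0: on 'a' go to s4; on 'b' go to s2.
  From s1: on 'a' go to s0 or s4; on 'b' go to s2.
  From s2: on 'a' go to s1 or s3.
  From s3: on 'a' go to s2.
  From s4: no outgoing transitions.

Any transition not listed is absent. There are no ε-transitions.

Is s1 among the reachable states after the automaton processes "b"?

Start in {s0}.
Read 'b': s0→{s2}; now {s2}.
State s1 is not in {s2}.

No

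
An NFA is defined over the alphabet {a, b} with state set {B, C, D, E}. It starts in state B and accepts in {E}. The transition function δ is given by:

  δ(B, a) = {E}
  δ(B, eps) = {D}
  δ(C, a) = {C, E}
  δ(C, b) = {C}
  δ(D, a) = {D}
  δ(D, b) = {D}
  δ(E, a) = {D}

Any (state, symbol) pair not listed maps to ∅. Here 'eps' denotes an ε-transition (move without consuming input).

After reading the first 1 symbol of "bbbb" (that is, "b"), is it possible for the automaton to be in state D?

Yes

Start: ε-closure({B}) = {B, D}.
Read 'b': B→∅, D→{D}; now {D}.
State D is in {D}.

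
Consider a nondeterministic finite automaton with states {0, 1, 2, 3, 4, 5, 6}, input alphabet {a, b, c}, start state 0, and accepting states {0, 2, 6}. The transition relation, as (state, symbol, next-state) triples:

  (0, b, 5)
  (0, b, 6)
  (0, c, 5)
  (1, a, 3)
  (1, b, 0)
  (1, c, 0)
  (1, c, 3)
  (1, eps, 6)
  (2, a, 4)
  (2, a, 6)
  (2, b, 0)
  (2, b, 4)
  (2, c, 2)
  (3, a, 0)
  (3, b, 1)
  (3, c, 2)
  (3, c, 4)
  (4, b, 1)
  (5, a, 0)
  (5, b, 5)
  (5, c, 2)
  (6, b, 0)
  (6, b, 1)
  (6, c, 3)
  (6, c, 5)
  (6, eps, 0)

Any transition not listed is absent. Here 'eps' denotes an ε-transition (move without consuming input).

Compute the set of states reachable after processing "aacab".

∅

Start in {0}.
Read 'a': {0} → ∅.
The set is empty and remains empty for the remaining 4 symbols.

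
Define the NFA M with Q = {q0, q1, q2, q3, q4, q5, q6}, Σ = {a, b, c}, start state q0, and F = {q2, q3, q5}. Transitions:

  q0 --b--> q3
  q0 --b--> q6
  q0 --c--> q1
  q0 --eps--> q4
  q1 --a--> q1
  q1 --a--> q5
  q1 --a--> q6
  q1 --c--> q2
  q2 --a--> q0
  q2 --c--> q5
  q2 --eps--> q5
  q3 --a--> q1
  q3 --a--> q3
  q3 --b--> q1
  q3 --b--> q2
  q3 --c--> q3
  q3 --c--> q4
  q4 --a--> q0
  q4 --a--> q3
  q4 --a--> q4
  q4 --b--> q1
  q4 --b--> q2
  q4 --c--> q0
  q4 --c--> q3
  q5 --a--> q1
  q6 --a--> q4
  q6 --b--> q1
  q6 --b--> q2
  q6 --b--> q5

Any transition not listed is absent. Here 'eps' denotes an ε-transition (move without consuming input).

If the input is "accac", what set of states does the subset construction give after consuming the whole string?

Start: ε-closure({q0}) = {q0, q4}.
Read 'a': q0→∅, q4→{q0, q3, q4}; now {q0, q3, q4}.
Read 'c': q0→{q1}, q3→{q3, q4}, q4→{q0, q3}; now {q0, q1, q3, q4}.
Read 'c': q0→{q1}, q1→{q2}, q3→{q3, q4}, q4→{q0, q3}; union {q0, q1, q2, q3, q4}; ε-closure = {q0, q1, q2, q3, q4, q5}.
Read 'a': q0→∅, q1→{q1, q5, q6}, q2→{q0}, q3→{q1, q3}, q4→{q0, q3, q4}, q5→{q1}; now {q0, q1, q3, q4, q5, q6}.
Read 'c': q0→{q1}, q1→{q2}, q3→{q3, q4}, q4→{q0, q3}, q5→∅, q6→∅; union {q0, q1, q2, q3, q4}; ε-closure = {q0, q1, q2, q3, q4, q5}.

{q0, q1, q2, q3, q4, q5}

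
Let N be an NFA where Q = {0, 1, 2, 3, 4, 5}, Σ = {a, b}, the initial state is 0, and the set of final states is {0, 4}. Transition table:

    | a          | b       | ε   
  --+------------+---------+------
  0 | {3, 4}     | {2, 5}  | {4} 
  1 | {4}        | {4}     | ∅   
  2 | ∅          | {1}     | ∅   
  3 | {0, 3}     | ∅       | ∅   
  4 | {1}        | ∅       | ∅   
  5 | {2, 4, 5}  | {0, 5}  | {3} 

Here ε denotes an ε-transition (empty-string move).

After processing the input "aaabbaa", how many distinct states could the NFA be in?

6

Start: ε-closure({0}) = {0, 4}.
Read 'a': 0→{3, 4}, 4→{1}; now {1, 3, 4}.
Read 'a': 1→{4}, 3→{0, 3}, 4→{1}; now {0, 1, 3, 4}.
Read 'a': 0→{3, 4}, 1→{4}, 3→{0, 3}, 4→{1}; now {0, 1, 3, 4}.
Read 'b': 0→{2, 5}, 1→{4}, 3→∅, 4→∅; union {2, 4, 5}; ε-closure = {2, 3, 4, 5}.
Read 'b': 2→{1}, 3→∅, 4→∅, 5→{0, 5}; union {0, 1, 5}; ε-closure = {0, 1, 3, 4, 5}.
Read 'a': 0→{3, 4}, 1→{4}, 3→{0, 3}, 4→{1}, 5→{2, 4, 5}; now {0, 1, 2, 3, 4, 5}.
Read 'a': 0→{3, 4}, 1→{4}, 2→∅, 3→{0, 3}, 4→{1}, 5→{2, 4, 5}; now {0, 1, 2, 3, 4, 5}.
That set has 6 states.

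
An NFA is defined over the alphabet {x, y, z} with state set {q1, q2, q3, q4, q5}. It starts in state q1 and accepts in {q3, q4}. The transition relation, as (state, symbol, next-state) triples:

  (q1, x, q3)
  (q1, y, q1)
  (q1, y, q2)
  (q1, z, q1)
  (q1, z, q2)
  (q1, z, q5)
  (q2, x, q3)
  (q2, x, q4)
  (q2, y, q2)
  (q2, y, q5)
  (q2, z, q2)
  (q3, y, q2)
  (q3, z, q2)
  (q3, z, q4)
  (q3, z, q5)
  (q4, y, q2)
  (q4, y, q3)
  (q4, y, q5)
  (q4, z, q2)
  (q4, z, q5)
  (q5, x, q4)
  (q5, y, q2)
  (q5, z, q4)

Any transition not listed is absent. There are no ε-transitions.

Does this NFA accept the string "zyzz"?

Yes

Start in {q1}.
Read 'z': q1→{q1, q2, q5}; now {q1, q2, q5}.
Read 'y': q1→{q1, q2}, q2→{q2, q5}, q5→{q2}; now {q1, q2, q5}.
Read 'z': q1→{q1, q2, q5}, q2→{q2}, q5→{q4}; now {q1, q2, q4, q5}.
Read 'z': q1→{q1, q2, q5}, q2→{q2}, q4→{q2, q5}, q5→{q4}; now {q1, q2, q4, q5}.
The final set {q1, q2, q4, q5} contains the accepting state q4.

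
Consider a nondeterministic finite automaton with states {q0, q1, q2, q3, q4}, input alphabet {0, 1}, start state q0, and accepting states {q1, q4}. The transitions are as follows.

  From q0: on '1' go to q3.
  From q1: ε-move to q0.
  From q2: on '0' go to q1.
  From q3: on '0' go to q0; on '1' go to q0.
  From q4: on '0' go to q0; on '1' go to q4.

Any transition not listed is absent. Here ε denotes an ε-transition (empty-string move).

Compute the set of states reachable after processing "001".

Start in {q0}.
Read '0': q0→∅; now ∅.
The set is empty and remains empty for the remaining 2 symbols.

∅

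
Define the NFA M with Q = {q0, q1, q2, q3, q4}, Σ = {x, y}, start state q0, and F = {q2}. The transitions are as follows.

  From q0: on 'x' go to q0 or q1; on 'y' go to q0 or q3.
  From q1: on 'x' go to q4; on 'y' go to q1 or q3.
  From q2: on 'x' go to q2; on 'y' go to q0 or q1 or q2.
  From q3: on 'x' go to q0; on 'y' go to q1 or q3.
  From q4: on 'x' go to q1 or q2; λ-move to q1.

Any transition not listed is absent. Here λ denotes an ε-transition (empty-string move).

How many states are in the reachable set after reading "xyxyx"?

3

Start in {q0}.
Read 'x': q0→{q0, q1}; now {q0, q1}.
Read 'y': q0→{q0, q3}, q1→{q1, q3}; now {q0, q1, q3}.
Read 'x': q0→{q0, q1}, q1→{q4}, q3→{q0}; now {q0, q1, q4}.
Read 'y': q0→{q0, q3}, q1→{q1, q3}, q4→∅; now {q0, q1, q3}.
Read 'x': q0→{q0, q1}, q1→{q4}, q3→{q0}; now {q0, q1, q4}.
That set has 3 states.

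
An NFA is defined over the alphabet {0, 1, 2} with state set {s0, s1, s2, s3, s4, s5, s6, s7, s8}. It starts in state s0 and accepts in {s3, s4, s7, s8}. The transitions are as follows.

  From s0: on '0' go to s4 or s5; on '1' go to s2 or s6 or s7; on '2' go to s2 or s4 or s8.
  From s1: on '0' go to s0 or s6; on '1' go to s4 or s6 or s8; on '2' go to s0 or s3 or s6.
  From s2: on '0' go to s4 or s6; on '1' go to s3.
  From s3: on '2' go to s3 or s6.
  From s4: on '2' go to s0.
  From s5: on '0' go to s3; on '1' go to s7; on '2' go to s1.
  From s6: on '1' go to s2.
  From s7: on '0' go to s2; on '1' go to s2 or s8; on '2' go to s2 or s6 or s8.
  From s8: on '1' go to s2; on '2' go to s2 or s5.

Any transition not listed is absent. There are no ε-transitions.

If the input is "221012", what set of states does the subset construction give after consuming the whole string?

{s3, s6}

Start in {s0}.
Read '2': {s0} → {s2, s4, s8}.
Read '2': {s2, s4, s8} → {s0, s2, s5}.
Read '1': {s0, s2, s5} → {s2, s3, s6, s7}.
Read '0': {s2, s3, s6, s7} → {s2, s4, s6}.
Read '1': {s2, s4, s6} → {s2, s3}.
Read '2': {s2, s3} → {s3, s6}.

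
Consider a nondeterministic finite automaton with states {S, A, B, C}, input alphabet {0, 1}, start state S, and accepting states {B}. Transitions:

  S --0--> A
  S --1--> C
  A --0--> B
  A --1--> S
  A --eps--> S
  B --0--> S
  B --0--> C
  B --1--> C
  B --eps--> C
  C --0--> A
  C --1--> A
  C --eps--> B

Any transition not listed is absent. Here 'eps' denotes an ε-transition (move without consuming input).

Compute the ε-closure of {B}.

{B, C}

Begin with {B}.
ε-move B → C; add C.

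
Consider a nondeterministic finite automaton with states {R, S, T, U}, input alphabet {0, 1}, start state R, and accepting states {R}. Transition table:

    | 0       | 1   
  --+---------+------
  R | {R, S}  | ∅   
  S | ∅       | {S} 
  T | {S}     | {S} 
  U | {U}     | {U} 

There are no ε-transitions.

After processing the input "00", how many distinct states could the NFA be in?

2

Start in {R}.
Read '0': R→{R, S}; now {R, S}.
Read '0': R→{R, S}, S→∅; now {R, S}.
That set has 2 states.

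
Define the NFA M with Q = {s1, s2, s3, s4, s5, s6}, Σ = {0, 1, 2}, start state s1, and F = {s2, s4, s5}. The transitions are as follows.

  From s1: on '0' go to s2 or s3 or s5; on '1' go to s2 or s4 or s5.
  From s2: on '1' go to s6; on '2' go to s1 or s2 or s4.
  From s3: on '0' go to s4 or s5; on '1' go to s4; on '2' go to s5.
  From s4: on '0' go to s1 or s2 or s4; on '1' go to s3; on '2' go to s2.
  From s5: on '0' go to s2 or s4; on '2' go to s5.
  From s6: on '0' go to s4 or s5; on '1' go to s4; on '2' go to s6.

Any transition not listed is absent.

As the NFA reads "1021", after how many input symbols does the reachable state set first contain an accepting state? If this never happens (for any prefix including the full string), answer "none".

Start in {s1}.
Read '1': s1→{s2, s4, s5}; now {s2, s4, s5}.
None of the earlier sets intersect F, but {s2, s4, s5} does.

1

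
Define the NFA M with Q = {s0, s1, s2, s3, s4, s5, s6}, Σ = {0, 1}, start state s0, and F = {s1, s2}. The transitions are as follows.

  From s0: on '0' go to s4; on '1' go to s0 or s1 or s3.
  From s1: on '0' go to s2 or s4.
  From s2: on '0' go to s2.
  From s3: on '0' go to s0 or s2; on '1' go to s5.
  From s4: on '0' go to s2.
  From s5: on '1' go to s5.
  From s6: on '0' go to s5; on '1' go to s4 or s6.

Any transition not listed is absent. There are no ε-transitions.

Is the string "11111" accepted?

Yes

Start in {s0}.
Read '1': {s0} → {s0, s1, s3}.
Read '1': {s0, s1, s3} → {s0, s1, s3, s5}.
Read '1': {s0, s1, s3, s5} → {s0, s1, s3, s5}.
Read '1': {s0, s1, s3, s5} → {s0, s1, s3, s5}.
Read '1': {s0, s1, s3, s5} → {s0, s1, s3, s5}.
The final set {s0, s1, s3, s5} contains the accepting state s1.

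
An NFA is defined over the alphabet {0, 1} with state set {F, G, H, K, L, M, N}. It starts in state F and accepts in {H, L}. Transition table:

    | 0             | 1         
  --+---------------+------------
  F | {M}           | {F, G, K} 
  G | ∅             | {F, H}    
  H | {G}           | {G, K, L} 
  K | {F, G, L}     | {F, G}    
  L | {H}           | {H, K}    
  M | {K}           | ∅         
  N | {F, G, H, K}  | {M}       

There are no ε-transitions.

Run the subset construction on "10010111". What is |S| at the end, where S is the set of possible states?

5

Start in {F}.
Read '1': F→{F, G, K}; now {F, G, K}.
Read '0': F→{M}, G→∅, K→{F, G, L}; now {F, G, L, M}.
Read '0': F→{M}, G→∅, L→{H}, M→{K}; now {H, K, M}.
Read '1': H→{G, K, L}, K→{F, G}, M→∅; now {F, G, K, L}.
Read '0': F→{M}, G→∅, K→{F, G, L}, L→{H}; now {F, G, H, L, M}.
Read '1': F→{F, G, K}, G→{F, H}, H→{G, K, L}, L→{H, K}, M→∅; now {F, G, H, K, L}.
Read '1': F→{F, G, K}, G→{F, H}, H→{G, K, L}, K→{F, G}, L→{H, K}; now {F, G, H, K, L}.
Read '1': F→{F, G, K}, G→{F, H}, H→{G, K, L}, K→{F, G}, L→{H, K}; now {F, G, H, K, L}.
That set has 5 states.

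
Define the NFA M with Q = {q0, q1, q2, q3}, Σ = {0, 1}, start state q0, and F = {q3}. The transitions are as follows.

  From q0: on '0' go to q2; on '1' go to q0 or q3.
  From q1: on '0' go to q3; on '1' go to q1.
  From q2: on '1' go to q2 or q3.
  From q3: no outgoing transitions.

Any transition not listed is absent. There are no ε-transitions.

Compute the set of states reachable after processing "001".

Start in {q0}.
Read '0': q0→{q2}; now {q2}.
Read '0': q2→∅; now ∅.
The set is empty and remains empty for the remaining 1 symbol.

∅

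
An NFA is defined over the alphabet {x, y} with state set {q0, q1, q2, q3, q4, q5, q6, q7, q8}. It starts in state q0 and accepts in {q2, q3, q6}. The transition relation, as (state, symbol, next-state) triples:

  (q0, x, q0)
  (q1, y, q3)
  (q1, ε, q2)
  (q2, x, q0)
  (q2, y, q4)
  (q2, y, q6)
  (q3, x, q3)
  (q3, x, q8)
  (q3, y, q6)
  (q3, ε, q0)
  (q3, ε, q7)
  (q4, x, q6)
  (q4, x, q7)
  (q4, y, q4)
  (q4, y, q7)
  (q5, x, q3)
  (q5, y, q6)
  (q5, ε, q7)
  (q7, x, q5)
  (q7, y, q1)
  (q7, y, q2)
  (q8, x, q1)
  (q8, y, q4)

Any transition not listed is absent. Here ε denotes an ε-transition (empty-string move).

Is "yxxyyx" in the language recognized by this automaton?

No

Start in {q0}.
Read 'y': {q0} → ∅.
The set is empty and remains empty for the remaining 5 symbols.
The final set ∅ contains no accepting state.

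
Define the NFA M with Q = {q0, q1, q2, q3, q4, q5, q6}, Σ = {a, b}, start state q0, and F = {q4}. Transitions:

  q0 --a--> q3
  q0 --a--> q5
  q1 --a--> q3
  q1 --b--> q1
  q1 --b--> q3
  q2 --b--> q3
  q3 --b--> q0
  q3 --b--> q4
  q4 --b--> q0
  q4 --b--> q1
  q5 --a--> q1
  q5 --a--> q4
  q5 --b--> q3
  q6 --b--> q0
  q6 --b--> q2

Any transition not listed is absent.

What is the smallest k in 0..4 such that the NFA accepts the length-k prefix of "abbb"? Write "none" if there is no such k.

2

Start in {q0}.
Read 'a': q0→{q3, q5}; now {q3, q5}.
Read 'b': q3→{q0, q4}, q5→{q3}; now {q0, q3, q4}.
None of the earlier sets intersect F, but {q0, q3, q4} does.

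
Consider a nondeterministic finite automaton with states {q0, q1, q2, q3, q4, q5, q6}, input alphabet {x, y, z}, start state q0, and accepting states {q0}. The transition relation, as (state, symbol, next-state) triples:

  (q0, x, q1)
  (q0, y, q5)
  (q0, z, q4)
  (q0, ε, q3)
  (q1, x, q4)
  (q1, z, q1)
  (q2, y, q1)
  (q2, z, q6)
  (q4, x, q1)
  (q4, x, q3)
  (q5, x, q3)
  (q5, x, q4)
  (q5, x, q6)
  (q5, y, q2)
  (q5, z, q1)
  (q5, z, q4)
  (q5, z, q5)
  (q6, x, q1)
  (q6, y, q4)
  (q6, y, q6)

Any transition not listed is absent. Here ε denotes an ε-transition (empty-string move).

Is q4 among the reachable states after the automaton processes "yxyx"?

No

Start: ε-closure({q0}) = {q0, q3}.
Read 'y': q0→{q5}, q3→∅; now {q5}.
Read 'x': q5→{q3, q4, q6}; now {q3, q4, q6}.
Read 'y': q3→∅, q4→∅, q6→{q4, q6}; now {q4, q6}.
Read 'x': q4→{q1, q3}, q6→{q1}; now {q1, q3}.
State q4 is not in {q1, q3}.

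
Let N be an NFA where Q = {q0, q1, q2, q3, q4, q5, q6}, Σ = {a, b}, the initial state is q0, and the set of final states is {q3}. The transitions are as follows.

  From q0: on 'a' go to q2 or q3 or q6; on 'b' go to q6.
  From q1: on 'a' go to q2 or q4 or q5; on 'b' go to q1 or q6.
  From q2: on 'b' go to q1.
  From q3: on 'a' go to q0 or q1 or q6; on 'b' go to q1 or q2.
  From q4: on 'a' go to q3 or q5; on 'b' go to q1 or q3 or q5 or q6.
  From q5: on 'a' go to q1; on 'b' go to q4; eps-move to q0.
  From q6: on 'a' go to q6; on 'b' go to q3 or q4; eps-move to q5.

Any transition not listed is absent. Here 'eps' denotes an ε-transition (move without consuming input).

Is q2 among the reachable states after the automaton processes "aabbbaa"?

Yes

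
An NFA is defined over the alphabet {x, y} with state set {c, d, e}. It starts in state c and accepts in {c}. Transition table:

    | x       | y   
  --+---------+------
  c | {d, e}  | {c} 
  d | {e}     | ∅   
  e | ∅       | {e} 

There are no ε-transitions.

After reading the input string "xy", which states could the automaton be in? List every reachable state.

{e}

Start in {c}.
Read 'x': {c} → {d, e}.
Read 'y': {d, e} → {e}.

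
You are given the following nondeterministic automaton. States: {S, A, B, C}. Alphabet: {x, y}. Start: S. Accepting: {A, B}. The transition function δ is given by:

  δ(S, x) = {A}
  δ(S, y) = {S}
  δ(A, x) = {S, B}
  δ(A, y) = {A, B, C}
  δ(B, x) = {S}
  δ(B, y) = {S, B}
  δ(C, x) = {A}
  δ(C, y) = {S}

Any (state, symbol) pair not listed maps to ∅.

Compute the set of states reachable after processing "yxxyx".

{S, A}

Start in {S}.
Read 'y': S→{S}; now {S}.
Read 'x': S→{A}; now {A}.
Read 'x': A→{S, B}; now {S, B}.
Read 'y': S→{S}, B→{S, B}; now {S, B}.
Read 'x': S→{A}, B→{S}; now {S, A}.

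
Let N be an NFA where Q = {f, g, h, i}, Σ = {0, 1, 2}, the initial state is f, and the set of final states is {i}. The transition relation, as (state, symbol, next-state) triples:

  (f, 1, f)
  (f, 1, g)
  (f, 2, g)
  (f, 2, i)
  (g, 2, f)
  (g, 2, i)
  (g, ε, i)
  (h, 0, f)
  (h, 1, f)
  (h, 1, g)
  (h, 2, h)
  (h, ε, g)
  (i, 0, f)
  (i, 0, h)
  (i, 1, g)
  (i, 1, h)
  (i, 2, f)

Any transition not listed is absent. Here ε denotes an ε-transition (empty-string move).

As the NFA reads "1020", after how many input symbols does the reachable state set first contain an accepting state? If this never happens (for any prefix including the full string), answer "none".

Start in {f}.
Read '1': {f} → {f, g, i}.
None of the earlier sets intersect F, but {f, g, i} does.

1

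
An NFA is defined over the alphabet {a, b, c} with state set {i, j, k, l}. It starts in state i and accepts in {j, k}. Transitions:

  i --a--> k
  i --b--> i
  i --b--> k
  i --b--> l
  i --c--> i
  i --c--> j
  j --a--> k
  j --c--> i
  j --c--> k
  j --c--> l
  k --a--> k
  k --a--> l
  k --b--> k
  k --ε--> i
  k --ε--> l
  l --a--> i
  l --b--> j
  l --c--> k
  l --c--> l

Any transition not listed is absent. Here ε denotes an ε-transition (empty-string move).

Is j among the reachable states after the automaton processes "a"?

No

Start in {i}.
Read 'a': {i} → {i, k, l}.
State j is not in {i, k, l}.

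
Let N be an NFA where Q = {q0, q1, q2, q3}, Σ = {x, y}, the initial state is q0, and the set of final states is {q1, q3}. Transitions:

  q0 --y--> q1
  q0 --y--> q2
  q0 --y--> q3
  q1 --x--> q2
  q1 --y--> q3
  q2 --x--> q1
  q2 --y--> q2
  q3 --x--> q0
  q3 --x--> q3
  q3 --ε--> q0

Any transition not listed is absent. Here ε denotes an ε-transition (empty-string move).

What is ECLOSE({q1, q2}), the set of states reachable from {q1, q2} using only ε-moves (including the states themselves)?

{q1, q2}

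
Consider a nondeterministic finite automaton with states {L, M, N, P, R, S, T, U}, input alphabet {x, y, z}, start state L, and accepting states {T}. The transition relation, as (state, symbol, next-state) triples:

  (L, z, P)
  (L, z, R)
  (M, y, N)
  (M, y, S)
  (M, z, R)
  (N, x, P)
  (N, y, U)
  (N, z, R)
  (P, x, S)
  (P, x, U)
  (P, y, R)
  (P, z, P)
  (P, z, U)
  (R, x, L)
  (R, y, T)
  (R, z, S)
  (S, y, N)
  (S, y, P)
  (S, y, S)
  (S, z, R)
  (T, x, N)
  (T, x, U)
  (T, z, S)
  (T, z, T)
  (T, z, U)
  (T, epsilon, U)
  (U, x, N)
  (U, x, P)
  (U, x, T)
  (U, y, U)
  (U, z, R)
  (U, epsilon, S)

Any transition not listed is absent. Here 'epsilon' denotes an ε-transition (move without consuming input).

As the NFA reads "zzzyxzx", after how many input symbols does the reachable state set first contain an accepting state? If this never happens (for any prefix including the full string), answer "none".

4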